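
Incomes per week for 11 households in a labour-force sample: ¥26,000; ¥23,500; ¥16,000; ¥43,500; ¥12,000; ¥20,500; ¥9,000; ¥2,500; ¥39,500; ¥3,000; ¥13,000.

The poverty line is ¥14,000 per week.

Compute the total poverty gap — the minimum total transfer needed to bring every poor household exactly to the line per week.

¥30,500

Below z: ¥2,500, ¥3,000, ¥9,000, ¥12,000, ¥13,000 (q = 5 of N = 11).
Individual gaps: 14000−2500 = 11500; 14000−3000 = 11000; 14000−9000 = 5000; 14000−12000 = 2000; 14000−13000 = 1000.
Aggregate gap = ¥30,500.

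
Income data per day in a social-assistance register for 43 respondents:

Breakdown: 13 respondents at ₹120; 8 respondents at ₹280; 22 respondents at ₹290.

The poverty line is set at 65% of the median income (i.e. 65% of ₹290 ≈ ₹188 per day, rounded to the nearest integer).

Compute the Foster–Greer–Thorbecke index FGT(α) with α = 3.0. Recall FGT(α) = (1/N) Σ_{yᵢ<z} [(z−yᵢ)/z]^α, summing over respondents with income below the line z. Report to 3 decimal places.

0.014

Below the line: 13×₹120 (q = 13 of N = 43).
Normalized shortfalls: (188−120)/188 = 0.3617 (×13).
Raised to α = 3.0: 0.04732 (×13).
Sum = 0.615172; FGT(3.0) = 0.615172 / 43 = 0.014.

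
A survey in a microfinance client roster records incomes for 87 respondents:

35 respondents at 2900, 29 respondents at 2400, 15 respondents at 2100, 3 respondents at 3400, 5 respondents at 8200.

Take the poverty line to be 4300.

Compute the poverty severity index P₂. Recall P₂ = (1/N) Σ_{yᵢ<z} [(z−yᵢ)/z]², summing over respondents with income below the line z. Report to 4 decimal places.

0.1544

Below the line: 15×2100, 29×2400, 35×2900, 3×3400 (q = 82 of N = 87).
Normalized shortfalls: (4300−2100)/4300 = 0.5116 (×15); (4300−2400)/4300 = 0.4419 (×29); (4300−2900)/4300 = 0.3256 (×35); (4300−3400)/4300 = 0.2093 (×3).
Squared: 0.2618 (×15); 0.1952 (×29); 0.1060 (×35); 0.0438 (×3).
Sum = 13.429962; P₂ = 13.429962 / 87 = 0.1544.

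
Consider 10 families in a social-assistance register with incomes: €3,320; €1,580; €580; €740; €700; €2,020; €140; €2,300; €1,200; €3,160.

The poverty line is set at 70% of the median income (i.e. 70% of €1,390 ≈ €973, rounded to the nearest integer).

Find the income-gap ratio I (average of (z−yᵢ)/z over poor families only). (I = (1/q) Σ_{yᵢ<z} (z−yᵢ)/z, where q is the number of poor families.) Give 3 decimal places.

0.445

Poor units: €140, €580, €700, €740 (q = 4 of N = 10).
Relative gaps: 0.8561, 0.4039, 0.2806, 0.2395; sum = 1.780062.
I averages over the q = 4 poor units only: 1.780062 / 4 = 0.445.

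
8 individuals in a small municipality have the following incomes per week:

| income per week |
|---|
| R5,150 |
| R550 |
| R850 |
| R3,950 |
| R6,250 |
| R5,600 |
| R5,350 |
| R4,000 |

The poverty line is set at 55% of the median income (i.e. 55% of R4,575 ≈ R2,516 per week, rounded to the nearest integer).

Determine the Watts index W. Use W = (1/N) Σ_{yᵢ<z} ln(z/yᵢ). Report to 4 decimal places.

Below the line: R550, R850 (q = 2 of N = 8).
Log shortfalls: ln(2516/550) = 1.5205; ln(2516/850) = 1.0852.
W = 2.605697 / 8 = 0.3257.

0.3257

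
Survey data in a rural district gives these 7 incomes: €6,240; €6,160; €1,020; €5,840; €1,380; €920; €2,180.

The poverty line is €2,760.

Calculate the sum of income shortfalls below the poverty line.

€5,540

Incomes under z: €920, €1,020, €1,380, €2,180 (q = 4 of N = 7).
Individual gaps: 2760−920 = 1840; 2760−1020 = 1740; 2760−1380 = 1380; 2760−2180 = 580.
Aggregate gap = €5,540.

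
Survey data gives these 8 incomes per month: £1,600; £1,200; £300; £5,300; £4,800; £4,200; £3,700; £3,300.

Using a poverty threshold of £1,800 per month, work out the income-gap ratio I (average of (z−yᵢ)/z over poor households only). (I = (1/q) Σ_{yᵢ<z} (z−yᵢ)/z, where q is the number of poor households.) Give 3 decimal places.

0.426

Below the line: £300, £1,200, £1,600 (q = 3 of N = 8).
Relative gaps: 0.8333, 0.3333, 0.1111; sum = 1.277778.
I averages over the q = 3 poor units only: 1.277778 / 3 = 0.426.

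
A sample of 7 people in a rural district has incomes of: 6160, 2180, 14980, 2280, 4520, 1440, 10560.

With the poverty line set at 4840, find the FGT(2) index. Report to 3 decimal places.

0.154

Poor units: 1440, 2180, 2280, 4520 (q = 4 of N = 7).
Relative gaps: (4840−1440)/4840 = 0.7025; (4840−2180)/4840 = 0.5496; (4840−2280)/4840 = 0.5289; (4840−4520)/4840 = 0.0661.
Squared: 0.4935; 0.3020; 0.2798; 0.0044.
Sum = 1.079656; P₂ = 1.079656 / 7 = 0.154.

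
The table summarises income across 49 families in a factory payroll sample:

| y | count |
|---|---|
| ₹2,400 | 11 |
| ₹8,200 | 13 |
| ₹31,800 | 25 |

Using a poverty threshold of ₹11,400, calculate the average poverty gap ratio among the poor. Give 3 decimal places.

0.514

Poor units: 11×₹2,400, 13×₹8,200 (q = 24 of N = 49).
Relative gaps: 0.7895 (×11), 0.2807 (×13); sum = 12.333333.
I averages over the q = 24 poor units only: 12.333333 / 24 = 0.514.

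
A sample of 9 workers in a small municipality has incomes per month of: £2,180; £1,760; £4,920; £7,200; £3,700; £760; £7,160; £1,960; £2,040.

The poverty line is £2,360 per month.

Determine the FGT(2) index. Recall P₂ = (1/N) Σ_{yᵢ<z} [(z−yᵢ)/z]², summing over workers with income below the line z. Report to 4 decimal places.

0.0641

Below the line: £760, £1,760, £1,960, £2,040, £2,180 (q = 5 of N = 9).
Relative gaps: (2360−760)/2360 = 0.6780; (2360−1760)/2360 = 0.2542; (2360−1960)/2360 = 0.1695; (2360−2040)/2360 = 0.1356; (2360−2180)/2360 = 0.0763.
Squared: 0.4596; 0.0646; 0.0287; 0.0184; 0.0058.
Sum = 0.577205; P₂ = 0.577205 / 9 = 0.0641.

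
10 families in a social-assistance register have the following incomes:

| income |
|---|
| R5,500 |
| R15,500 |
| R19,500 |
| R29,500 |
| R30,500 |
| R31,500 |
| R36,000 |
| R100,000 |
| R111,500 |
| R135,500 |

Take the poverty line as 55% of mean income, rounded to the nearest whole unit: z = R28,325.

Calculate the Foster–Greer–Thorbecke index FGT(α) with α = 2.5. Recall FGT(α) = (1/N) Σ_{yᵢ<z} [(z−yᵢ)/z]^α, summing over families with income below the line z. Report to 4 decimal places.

0.0775

Below z: R5,500, R15,500, R19,500 (q = 3 of N = 10).
Shortfall ratios: (28325−5500)/28325 = 0.8058; (28325−15500)/28325 = 0.4528; (28325−19500)/28325 = 0.3116.
Raised to α = 2.5: 0.58291; 0.13795; 0.05418.
Sum = 0.775043; FGT(2.5) = 0.775043 / 10 = 0.0775.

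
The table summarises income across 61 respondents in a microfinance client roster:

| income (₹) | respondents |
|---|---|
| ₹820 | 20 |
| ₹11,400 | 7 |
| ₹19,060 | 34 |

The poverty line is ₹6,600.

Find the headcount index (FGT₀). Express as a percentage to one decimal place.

20 of the 61 respondents have income below ₹6,600.
H = 20/61 = 32.8%.

32.8%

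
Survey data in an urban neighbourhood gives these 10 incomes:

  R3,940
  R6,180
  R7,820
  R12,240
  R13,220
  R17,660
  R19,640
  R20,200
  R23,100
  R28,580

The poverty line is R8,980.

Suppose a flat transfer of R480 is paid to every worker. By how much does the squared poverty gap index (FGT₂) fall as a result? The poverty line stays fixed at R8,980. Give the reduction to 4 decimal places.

0.0099

Before: below the line — R3,940, R6,180, R7,820; squared poverty gap index (FGT₂) = 0.042891.
After the R480 transfer: below the line — R4,420, R6,660, R8,300; squared poverty gap index (FGT₂) = 0.033034.
Reduction = 0.042891 − 0.033034 = 0.0099.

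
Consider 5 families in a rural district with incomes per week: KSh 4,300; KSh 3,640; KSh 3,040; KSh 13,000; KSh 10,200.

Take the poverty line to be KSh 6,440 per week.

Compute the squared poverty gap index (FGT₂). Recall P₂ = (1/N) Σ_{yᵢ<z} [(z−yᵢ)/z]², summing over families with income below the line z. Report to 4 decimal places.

Below the line: KSh 3,040, KSh 3,640, KSh 4,300 (q = 3 of N = 5).
Shortfall ratios: (6440−3040)/6440 = 0.5280; (6440−3640)/6440 = 0.4348; (6440−4300)/6440 = 0.3323.
Squared: 0.2787; 0.1890; 0.1104.
Sum = 0.578189; P₂ = 0.578189 / 5 = 0.1156.

0.1156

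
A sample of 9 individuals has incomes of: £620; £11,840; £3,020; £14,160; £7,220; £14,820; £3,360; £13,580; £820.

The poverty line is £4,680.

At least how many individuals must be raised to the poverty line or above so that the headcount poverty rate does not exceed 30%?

4 of the 9 individuals are poor, so H = 4/9 = 0.444.
A headcount ratio of at most 30% allows at most ⌊0.30 × 9⌋ = 2 poor individuals.
So at least 4 − 2 = 2 must be lifted.

2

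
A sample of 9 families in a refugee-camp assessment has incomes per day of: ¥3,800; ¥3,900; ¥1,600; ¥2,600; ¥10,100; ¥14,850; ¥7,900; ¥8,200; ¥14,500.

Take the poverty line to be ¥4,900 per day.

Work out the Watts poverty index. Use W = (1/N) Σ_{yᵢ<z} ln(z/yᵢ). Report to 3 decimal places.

0.248

Below z: ¥1,600, ¥2,600, ¥3,800, ¥3,900 (q = 4 of N = 9).
Log gaps: ln(4900/1600) = 1.1192; ln(4900/2600) = 0.6337; ln(4900/3800) = 0.2542; ln(4900/3900) = 0.2283.
W = 2.235448 / 9 = 0.248.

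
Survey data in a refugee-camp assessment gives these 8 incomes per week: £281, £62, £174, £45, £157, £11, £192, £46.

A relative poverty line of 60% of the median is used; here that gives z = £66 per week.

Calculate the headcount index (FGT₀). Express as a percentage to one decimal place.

50.0%

4 of the 8 households have income below £66.
H = 4/8 = 50.0%.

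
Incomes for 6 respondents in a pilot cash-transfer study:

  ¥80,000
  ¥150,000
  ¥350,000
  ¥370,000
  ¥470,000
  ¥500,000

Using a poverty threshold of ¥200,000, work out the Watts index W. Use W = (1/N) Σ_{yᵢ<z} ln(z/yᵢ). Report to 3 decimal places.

Poor units: ¥80,000, ¥150,000 (q = 2 of N = 6).
Log gaps: ln(200000/80000) = 0.9163; ln(200000/150000) = 0.2877.
W = 1.203973 / 6 = 0.201.

0.201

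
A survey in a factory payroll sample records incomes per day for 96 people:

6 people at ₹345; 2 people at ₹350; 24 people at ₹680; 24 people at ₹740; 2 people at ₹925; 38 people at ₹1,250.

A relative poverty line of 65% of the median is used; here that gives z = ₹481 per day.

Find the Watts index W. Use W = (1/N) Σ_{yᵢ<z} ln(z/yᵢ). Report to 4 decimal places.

Below z: 6×₹345, 2×₹350 (q = 8 of N = 96).
Log shortfalls: ln(481/345) = 0.3323 (×6); ln(481/350) = 0.3179 (×2).
W = 2.629805 / 96 = 0.0274.

0.0274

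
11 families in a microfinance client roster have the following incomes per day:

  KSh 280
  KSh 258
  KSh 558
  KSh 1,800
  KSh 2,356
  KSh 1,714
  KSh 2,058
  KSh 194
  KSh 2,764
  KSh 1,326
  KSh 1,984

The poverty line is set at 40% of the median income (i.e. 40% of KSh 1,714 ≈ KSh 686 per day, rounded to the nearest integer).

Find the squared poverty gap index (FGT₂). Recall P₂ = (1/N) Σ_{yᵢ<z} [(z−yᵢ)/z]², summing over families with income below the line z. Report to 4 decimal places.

0.1172

Below the line: KSh 194, KSh 258, KSh 280, KSh 558 (q = 4 of N = 11).
Gap ratios (z−y)/z: (686−194)/686 = 0.7172; (686−258)/686 = 0.6239; (686−280)/686 = 0.5918; (686−558)/686 = 0.1866.
Squared: 0.5144; 0.3893; 0.3503; 0.0348.
Sum = 1.288723; P₂ = 1.288723 / 11 = 0.1172.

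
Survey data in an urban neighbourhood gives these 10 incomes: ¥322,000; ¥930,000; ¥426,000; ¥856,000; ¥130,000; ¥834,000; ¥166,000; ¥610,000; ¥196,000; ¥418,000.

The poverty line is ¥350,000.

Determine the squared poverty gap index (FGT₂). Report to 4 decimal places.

Poor units: ¥130,000, ¥166,000, ¥196,000, ¥322,000 (q = 4 of N = 10).
Shortfall ratios: (350000−130000)/350000 = 0.6286; (350000−166000)/350000 = 0.5257; (350000−196000)/350000 = 0.4400; (350000−322000)/350000 = 0.0800.
Squared: 0.3951; 0.2764; 0.1936; 0.0064.
Sum = 0.871478; P₂ = 0.871478 / 10 = 0.0871.

0.0871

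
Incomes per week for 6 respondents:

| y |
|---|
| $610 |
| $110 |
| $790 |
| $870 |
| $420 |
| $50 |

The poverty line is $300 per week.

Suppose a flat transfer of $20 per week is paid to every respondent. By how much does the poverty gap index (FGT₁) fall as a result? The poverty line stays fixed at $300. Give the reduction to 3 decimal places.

Before: below the line — $50, $110; poverty gap index (FGT₁) = 0.24444.
After the $20 transfer: below the line — $70, $130; poverty gap index (FGT₁) = 0.22222.
Reduction = 0.24444 − 0.22222 = 0.022.

0.022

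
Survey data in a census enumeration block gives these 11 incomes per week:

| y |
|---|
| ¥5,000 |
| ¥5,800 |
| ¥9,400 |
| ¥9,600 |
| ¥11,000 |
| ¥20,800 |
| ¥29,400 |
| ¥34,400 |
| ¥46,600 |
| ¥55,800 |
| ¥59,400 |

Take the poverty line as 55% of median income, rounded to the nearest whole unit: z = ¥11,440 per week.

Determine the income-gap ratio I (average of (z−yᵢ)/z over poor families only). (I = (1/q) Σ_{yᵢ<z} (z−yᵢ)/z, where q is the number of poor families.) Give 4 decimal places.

0.2867

Incomes under z: ¥5,000, ¥5,800, ¥9,400, ¥9,600, ¥11,000 (q = 5 of N = 11).
Shortfall ratios (z−y)/z: 0.5629, 0.4930, 0.1783, 0.1608, 0.0385; sum = 1.433566.
I averages over the q = 5 poor units only: 1.433566 / 5 = 0.2867.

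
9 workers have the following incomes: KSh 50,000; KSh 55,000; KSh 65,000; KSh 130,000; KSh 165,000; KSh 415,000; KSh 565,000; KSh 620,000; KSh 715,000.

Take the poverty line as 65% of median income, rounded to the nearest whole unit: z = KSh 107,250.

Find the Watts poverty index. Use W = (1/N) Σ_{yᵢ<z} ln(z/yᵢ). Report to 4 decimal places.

0.2146

Poor units: KSh 50,000, KSh 55,000, KSh 65,000 (q = 3 of N = 9).
ln(z/y) terms: ln(107250/50000) = 0.7631; ln(107250/55000) = 0.6678; ln(107250/65000) = 0.5008.
W = 1.931744 / 9 = 0.2146.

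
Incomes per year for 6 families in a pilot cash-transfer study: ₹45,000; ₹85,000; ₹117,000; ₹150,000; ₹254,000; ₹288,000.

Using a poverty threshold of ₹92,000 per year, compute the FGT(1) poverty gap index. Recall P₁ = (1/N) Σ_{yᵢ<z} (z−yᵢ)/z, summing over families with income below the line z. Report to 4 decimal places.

0.0978

Incomes under z: ₹45,000, ₹85,000 (q = 2 of N = 6).
Normalized shortfalls: (92000−45000)/92000 = 0.5109; (92000−85000)/92000 = 0.0761.
Sum of shortfalls = 0.586957; P₁ averages over all N: 0.586957 / 6 = 0.0978.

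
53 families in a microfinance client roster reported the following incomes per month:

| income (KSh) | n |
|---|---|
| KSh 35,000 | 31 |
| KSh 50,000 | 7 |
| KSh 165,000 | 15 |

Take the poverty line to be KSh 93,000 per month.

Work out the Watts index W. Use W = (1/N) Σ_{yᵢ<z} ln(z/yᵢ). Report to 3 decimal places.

Incomes under z: 31×KSh 35,000, 7×KSh 50,000 (q = 38 of N = 53).
Log shortfalls: ln(93000/35000) = 0.9773 (×31); ln(93000/50000) = 0.6206 (×7).
W = 34.638830 / 53 = 0.654.

0.654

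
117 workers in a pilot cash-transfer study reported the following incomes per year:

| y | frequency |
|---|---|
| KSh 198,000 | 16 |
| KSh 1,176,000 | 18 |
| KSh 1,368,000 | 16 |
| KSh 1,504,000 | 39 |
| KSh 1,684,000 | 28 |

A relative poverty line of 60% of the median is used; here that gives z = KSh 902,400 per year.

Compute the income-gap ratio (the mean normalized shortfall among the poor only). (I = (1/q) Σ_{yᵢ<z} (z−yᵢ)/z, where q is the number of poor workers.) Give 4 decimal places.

0.7806

Poor units: 16×KSh 198,000 (q = 16 of N = 117).
Shortfall ratios (z−y)/z: 0.7806 (×16); sum = 12.489362.
I averages over the q = 16 poor units only: 12.489362 / 16 = 0.7806.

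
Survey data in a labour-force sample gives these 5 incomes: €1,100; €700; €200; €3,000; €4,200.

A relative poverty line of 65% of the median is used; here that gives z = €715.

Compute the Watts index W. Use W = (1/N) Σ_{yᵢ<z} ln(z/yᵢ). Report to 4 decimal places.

0.2590

Incomes under z: €200, €700 (q = 2 of N = 5).
ln(z/y) terms: ln(715/200) = 1.2740; ln(715/700) = 0.0212.
W = 1.295167 / 5 = 0.2590.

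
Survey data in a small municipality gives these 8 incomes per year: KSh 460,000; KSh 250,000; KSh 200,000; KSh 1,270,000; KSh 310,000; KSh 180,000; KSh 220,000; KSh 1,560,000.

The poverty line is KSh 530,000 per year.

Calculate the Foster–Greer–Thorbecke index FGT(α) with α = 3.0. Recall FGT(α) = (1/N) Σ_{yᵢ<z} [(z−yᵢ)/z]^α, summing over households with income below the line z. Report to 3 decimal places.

Below the line: KSh 180,000, KSh 200,000, KSh 220,000, KSh 250,000, KSh 310,000, KSh 460,000 (q = 6 of N = 8).
Shortfall ratios: (530000−180000)/530000 = 0.6604; (530000−200000)/530000 = 0.6226; (530000−220000)/530000 = 0.5849; (530000−250000)/530000 = 0.5283; (530000−310000)/530000 = 0.4151; (530000−460000)/530000 = 0.1321.
Raised to α = 3.0: 0.28799; 0.24139; 0.20010; 0.14745; 0.07152; 0.00230.
Sum = 0.950758; FGT(3.0) = 0.950758 / 8 = 0.119.

0.119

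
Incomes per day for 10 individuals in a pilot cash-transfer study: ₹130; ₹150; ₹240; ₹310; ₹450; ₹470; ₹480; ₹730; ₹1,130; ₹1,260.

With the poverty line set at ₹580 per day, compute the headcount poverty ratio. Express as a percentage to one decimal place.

7 of the 10 individuals have income below ₹580.
H = 7/10 = 70.0%.

70.0%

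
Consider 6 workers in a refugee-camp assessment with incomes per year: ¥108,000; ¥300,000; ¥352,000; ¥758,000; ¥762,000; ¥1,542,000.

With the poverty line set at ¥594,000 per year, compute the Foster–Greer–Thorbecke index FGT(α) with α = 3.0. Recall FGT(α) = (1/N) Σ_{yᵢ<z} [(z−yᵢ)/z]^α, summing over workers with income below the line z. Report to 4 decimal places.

0.1228

Below z: ¥108,000, ¥300,000, ¥352,000 (q = 3 of N = 6).
Gap ratios (z−y)/z: (594000−108000)/594000 = 0.8182; (594000−300000)/594000 = 0.4949; (594000−352000)/594000 = 0.4074.
Raised to α = 3.0: 0.54771; 0.12125; 0.06762.
Sum = 0.736581; FGT(3.0) = 0.736581 / 6 = 0.1228.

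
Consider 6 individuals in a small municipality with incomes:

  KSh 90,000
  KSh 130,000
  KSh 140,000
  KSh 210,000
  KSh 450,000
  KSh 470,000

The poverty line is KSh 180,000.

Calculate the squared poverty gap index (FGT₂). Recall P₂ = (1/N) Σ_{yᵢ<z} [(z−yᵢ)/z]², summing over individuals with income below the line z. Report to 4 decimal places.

Incomes under z: KSh 90,000, KSh 130,000, KSh 140,000 (q = 3 of N = 6).
Gap ratios (z−y)/z: (180000−90000)/180000 = 0.5000; (180000−130000)/180000 = 0.2778; (180000−140000)/180000 = 0.2222.
Squared: 0.2500; 0.0772; 0.0494.
Sum = 0.376543; P₂ = 0.376543 / 6 = 0.0628.

0.0628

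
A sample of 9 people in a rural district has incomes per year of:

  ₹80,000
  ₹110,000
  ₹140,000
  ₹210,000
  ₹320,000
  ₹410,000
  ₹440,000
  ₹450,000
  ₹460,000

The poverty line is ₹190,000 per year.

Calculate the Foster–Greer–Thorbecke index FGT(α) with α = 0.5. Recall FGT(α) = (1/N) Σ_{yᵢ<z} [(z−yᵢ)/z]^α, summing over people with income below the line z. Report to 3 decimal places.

0.214

Below z: ₹80,000, ₹110,000, ₹140,000 (q = 3 of N = 9).
Relative gaps: (190000−80000)/190000 = 0.5789; (190000−110000)/190000 = 0.4211; (190000−140000)/190000 = 0.2632.
Raised to α = 0.5: 0.76089; 0.64889; 0.51299.
Sum = 1.922761; FGT(0.5) = 1.922761 / 9 = 0.214.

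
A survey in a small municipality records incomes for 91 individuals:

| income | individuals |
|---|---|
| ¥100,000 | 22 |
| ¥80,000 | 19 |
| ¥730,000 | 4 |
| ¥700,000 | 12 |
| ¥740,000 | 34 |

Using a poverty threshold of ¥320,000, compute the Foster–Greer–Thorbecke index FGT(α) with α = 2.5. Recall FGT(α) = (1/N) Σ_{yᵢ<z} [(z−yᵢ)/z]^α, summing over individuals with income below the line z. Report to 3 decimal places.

0.196

Incomes under z: 19×¥80,000, 22×¥100,000 (q = 41 of N = 91).
Gap ratios (z−y)/z: (320000−80000)/320000 = 0.7500 (×19); (320000−100000)/320000 = 0.6875 (×22).
Raised to α = 2.5: 0.48714 (×19); 0.39191 (×22).
Sum = 17.877575; FGT(2.5) = 17.877575 / 91 = 0.196.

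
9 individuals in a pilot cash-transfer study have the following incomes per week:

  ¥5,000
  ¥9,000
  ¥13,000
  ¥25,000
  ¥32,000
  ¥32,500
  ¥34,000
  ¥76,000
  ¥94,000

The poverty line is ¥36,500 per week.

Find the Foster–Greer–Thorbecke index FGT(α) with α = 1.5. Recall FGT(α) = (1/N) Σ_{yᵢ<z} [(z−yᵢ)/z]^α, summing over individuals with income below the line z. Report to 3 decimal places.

0.250

Incomes under z: ¥5,000, ¥9,000, ¥13,000, ¥25,000, ¥32,000, ¥32,500, ¥34,000 (q = 7 of N = 9).
Shortfall ratios: (36500−5000)/36500 = 0.8630; (36500−9000)/36500 = 0.7534; (36500−13000)/36500 = 0.6438; (36500−25000)/36500 = 0.3151; (36500−32000)/36500 = 0.1233; (36500−32500)/36500 = 0.1096; (36500−34000)/36500 = 0.0685.
Raised to α = 1.5: 0.80173; 0.65397; 0.51661; 0.17685; 0.04329; 0.03628; 0.01793.
Sum = 2.246654; FGT(1.5) = 2.246654 / 9 = 0.250.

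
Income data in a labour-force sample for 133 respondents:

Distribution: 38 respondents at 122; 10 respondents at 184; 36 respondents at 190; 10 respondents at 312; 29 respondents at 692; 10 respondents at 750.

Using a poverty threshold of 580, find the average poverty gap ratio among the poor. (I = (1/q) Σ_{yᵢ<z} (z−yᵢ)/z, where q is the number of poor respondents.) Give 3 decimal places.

Incomes under z: 38×122, 10×184, 36×190, 10×312 (q = 94 of N = 133).
Relative gaps: 0.7897 (×38), 0.6828 (×10), 0.6724 (×36), 0.4621 (×10); sum = 65.662069.
The income-gap ratio divides by q (the poor only): 65.662069 / 94 = 0.699.

0.699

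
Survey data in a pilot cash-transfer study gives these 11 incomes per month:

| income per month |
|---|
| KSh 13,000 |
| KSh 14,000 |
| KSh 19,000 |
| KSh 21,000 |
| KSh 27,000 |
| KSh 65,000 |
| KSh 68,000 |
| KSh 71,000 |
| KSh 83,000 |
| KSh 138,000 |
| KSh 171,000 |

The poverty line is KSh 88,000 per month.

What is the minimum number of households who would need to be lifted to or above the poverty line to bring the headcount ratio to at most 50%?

4

Currently q = 9 of N = 11 are below the line (H = 0.818).
A headcount ratio of at most 50% allows at most ⌊0.50 × 11⌋ = 5 poor households.
So at least 9 − 5 = 4 must be lifted.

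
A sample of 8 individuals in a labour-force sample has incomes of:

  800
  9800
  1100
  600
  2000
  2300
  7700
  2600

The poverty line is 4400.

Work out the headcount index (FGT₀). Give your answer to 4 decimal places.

6 of the 8 individuals have income below 4400.
H = 6/8 = 0.7500.

0.7500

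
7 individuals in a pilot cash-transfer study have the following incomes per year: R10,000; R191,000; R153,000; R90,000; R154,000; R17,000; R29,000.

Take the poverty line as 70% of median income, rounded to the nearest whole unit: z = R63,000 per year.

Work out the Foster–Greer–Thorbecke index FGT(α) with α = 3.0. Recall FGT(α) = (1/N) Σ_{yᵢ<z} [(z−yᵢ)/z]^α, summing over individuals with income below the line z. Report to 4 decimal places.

0.1631

Poor units: R10,000, R17,000, R29,000 (q = 3 of N = 7).
Shortfall ratios: (63000−10000)/63000 = 0.8413; (63000−17000)/63000 = 0.7302; (63000−29000)/63000 = 0.5397.
Raised to α = 3.0: 0.59540; 0.38927; 0.15719.
Sum = 1.141853; FGT(3.0) = 1.141853 / 7 = 0.1631.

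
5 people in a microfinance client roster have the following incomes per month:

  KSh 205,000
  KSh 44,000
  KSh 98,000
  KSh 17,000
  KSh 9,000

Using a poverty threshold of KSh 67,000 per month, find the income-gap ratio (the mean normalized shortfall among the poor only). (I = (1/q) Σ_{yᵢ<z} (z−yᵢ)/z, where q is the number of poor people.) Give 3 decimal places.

0.652

Below the line: KSh 9,000, KSh 17,000, KSh 44,000 (q = 3 of N = 5).
Shortfall ratios (z−y)/z: 0.8657, 0.7463, 0.3433; sum = 1.955224.
The income-gap ratio divides by q (the poor only): 1.955224 / 3 = 0.652.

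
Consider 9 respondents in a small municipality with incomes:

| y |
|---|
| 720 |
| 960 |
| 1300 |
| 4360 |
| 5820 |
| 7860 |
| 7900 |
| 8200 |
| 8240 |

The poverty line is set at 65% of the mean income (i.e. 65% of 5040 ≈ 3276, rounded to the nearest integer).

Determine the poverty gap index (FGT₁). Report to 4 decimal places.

Below the line: 720, 960, 1300 (q = 3 of N = 9).
Gap ratios (z−y)/z: (3276−720)/3276 = 0.7802; (3276−960)/3276 = 0.7070; (3276−1300)/3276 = 0.6032.
Sum of shortfalls = 2.090354; P₁ averages over all N: 2.090354 / 9 = 0.2323.

0.2323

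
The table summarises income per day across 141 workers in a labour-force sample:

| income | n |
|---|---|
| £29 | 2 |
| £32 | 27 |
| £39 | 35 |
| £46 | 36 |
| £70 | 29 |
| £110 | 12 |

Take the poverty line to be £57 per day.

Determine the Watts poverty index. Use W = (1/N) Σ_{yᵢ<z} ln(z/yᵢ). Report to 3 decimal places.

0.269

Below the line: 2×£29, 27×£32, 35×£39, 36×£46 (q = 100 of N = 141).
Log gaps: ln(57/29) = 0.6758 (×2); ln(57/32) = 0.5773 (×27); ln(57/39) = 0.3795 (×35); ln(57/46) = 0.2144 (×36).
W = 37.939918 / 141 = 0.269.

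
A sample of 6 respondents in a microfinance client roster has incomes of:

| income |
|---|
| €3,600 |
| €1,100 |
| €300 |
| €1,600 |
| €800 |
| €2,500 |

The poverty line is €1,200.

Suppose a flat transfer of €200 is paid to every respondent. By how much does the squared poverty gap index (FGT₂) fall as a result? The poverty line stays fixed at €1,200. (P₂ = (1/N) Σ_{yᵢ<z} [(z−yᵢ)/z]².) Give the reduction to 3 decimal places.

0.052

Before: below the line — €300, €800, €1,100; squared poverty gap index (FGT₂) = 0.11343.
After the €200 transfer: below the line — €500, €1,000; squared poverty gap index (FGT₂) = 0.06134.
Reduction = 0.11343 − 0.06134 = 0.052.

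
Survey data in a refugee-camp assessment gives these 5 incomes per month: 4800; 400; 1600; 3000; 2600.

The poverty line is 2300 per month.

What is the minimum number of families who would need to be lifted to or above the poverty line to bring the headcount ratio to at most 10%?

2

Currently q = 2 of N = 5 are below the line (H = 0.400).
A headcount ratio of at most 10% allows at most ⌊0.10 × 5⌋ = 0 poor families.
So at least 2 − 0 = 2 must be lifted.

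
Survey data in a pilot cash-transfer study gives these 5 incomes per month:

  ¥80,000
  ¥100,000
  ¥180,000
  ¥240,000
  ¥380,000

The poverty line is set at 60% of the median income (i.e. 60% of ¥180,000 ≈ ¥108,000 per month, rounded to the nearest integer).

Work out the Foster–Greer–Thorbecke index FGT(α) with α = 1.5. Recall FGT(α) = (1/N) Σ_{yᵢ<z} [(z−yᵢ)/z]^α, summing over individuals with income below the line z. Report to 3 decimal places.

0.030

Below z: ¥80,000, ¥100,000 (q = 2 of N = 5).
Gap ratios (z−y)/z: (108000−80000)/108000 = 0.2593; (108000−100000)/108000 = 0.0741.
Raised to α = 1.5: 0.13201; 0.02016.
Sum = 0.152169; FGT(1.5) = 0.152169 / 5 = 0.030.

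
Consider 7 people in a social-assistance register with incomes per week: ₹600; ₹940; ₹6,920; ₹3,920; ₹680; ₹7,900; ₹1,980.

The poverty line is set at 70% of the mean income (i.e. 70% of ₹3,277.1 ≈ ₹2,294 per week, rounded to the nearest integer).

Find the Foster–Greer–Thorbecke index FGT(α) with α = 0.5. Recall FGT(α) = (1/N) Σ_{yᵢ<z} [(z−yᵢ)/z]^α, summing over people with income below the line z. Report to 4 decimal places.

0.4052

Poor units: ₹600, ₹680, ₹940, ₹1,980 (q = 4 of N = 7).
Normalized shortfalls: (2294−600)/2294 = 0.7384; (2294−680)/2294 = 0.7036; (2294−940)/2294 = 0.5902; (2294−1980)/2294 = 0.1369.
Raised to α = 0.5: 0.85933; 0.83879; 0.76827; 0.36997.
Sum = 2.836363; FGT(0.5) = 2.836363 / 7 = 0.4052.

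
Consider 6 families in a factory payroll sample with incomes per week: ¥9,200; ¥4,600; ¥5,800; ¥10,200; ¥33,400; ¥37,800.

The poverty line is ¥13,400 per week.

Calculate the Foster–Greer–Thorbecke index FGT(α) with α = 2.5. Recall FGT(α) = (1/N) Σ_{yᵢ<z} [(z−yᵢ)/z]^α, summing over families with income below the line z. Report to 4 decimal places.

Incomes under z: ¥4,600, ¥5,800, ¥9,200, ¥10,200 (q = 4 of N = 6).
Relative gaps: (13400−4600)/13400 = 0.6567; (13400−5800)/13400 = 0.5672; (13400−9200)/13400 = 0.3134; (13400−10200)/13400 = 0.2388.
Raised to α = 2.5: 0.34950; 0.24225; 0.05500; 0.02787.
Sum = 0.674621; FGT(2.5) = 0.674621 / 6 = 0.1124.

0.1124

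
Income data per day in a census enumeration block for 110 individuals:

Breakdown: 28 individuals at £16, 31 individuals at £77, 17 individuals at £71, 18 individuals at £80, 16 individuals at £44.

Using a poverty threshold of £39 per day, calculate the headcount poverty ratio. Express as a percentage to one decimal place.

25.5%

28 of the 110 individuals have income below £39.
H = 28/110 = 25.5%.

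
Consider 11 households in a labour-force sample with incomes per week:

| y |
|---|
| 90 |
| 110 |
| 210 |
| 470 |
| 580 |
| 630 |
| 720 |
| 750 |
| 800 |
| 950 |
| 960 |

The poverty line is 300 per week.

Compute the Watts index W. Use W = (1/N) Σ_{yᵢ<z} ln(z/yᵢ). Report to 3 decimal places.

Poor units: 90, 110, 210 (q = 3 of N = 11).
ln(z/y) terms: ln(300/90) = 1.2040; ln(300/110) = 1.0033; ln(300/210) = 0.3567.
W = 2.563950 / 11 = 0.233.

0.233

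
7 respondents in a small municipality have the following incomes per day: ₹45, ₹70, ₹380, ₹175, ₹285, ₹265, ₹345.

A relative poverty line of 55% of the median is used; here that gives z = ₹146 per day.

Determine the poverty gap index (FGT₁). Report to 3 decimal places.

Below the line: ₹45, ₹70 (q = 2 of N = 7).
Normalized shortfalls: (146−45)/146 = 0.6918; (146−70)/146 = 0.5205.
Σ = 1.212329. Dividing by the full population N = 7 gives P₁ = 0.173.

0.173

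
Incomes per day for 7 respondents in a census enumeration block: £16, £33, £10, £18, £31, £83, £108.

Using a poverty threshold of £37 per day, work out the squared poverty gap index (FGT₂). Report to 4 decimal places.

0.1652

Poor units: £10, £16, £18, £31, £33 (q = 5 of N = 7).
Normalized shortfalls: (37−10)/37 = 0.7297; (37−16)/37 = 0.5676; (37−18)/37 = 0.5135; (37−31)/37 = 0.1622; (37−33)/37 = 0.1081.
Squared: 0.5325; 0.3221; 0.2637; 0.0263; 0.0117.
Sum = 1.156318; P₂ = 1.156318 / 7 = 0.1652.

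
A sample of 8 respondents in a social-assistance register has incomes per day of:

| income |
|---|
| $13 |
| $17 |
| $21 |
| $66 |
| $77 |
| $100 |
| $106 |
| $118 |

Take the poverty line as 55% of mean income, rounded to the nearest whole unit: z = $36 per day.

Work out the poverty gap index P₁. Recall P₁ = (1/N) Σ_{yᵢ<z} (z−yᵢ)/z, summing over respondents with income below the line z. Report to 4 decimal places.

0.1979

Poor units: $13, $17, $21 (q = 3 of N = 8).
Relative gaps: (36−13)/36 = 0.6389; (36−17)/36 = 0.5278; (36−21)/36 = 0.4167.
Σ = 1.583333. Dividing by the full population N = 8 gives P₁ = 0.1979.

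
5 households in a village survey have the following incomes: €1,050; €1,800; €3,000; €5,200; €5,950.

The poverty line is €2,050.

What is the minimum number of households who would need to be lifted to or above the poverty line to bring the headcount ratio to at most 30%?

1

2 of the 5 households are poor, so H = 2/5 = 0.400.
A headcount ratio of at most 30% allows at most ⌊0.30 × 5⌋ = 1 poor households.
So at least 2 − 1 = 1 must be lifted.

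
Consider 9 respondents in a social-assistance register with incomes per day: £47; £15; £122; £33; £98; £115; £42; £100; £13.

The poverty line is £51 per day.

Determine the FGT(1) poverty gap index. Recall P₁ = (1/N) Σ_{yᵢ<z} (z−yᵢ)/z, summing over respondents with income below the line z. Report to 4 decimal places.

0.2288

Below z: £13, £15, £33, £42, £47 (q = 5 of N = 9).
Gap ratios (z−y)/z: (51−13)/51 = 0.7451; (51−15)/51 = 0.7059; (51−33)/51 = 0.3529; (51−42)/51 = 0.1765; (51−47)/51 = 0.0784.
Sum of shortfalls = 2.058824; P₁ averages over all N: 2.058824 / 9 = 0.2288.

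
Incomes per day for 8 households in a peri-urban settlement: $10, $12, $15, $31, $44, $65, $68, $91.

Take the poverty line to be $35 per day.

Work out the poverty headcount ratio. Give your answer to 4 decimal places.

0.5000

4 of the 8 households have income below $35.
H = 4/8 = 0.5000.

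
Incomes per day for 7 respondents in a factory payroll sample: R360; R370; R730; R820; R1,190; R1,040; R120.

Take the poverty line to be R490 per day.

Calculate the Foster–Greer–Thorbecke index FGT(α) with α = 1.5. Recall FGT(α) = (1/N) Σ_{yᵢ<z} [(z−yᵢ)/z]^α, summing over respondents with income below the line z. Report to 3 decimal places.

Below z: R120, R360, R370 (q = 3 of N = 7).
Gap ratios (z−y)/z: (490−120)/490 = 0.7551; (490−360)/490 = 0.2653; (490−370)/490 = 0.2449.
Raised to α = 1.5: 0.65616; 0.13665; 0.12119.
Sum = 0.914005; FGT(1.5) = 0.914005 / 7 = 0.131.

0.131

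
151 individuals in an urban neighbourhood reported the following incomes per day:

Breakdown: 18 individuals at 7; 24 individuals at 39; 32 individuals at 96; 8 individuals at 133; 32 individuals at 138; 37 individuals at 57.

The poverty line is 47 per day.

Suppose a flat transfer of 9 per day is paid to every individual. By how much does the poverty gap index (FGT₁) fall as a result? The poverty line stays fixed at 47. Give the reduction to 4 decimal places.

0.0499

Before: below the line — 18×7, 24×39; poverty gap index (FGT₁) = 0.128505.
After the 9 transfer: below the line — 18×16; poverty gap index (FGT₁) = 0.078625.
Reduction = 0.128505 − 0.078625 = 0.0499.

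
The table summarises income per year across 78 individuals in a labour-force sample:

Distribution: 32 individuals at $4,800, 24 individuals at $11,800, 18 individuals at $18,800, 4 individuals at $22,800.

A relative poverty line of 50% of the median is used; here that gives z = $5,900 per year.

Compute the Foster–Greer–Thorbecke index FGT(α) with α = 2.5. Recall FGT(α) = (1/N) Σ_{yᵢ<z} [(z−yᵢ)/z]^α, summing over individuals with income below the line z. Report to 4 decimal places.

Below z: 32×$4,800 (q = 32 of N = 78).
Relative gaps: (5900−4800)/5900 = 0.1864 (×32).
Raised to α = 2.5: 0.01501 (×32).
Sum = 0.480288; FGT(2.5) = 0.480288 / 78 = 0.0062.

0.0062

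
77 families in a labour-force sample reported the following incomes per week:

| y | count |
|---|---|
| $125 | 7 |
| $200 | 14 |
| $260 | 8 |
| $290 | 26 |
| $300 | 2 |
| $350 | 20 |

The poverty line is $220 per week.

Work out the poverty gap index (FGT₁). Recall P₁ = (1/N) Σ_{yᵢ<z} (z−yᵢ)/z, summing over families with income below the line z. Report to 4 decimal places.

Below the line: 7×$125, 14×$200 (q = 21 of N = 77).
Relative gaps: (220−125)/220 = 0.4318 (×7); (220−200)/220 = 0.0909 (×14).
Sum of shortfalls = 4.295455; P₁ averages over all N: 4.295455 / 77 = 0.0558.

0.0558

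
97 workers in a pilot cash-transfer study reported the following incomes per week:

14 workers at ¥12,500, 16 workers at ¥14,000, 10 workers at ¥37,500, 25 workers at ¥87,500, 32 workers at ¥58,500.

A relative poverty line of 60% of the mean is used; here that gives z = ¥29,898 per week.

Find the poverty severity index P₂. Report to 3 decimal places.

Below the line: 14×¥12,500, 16×¥14,000 (q = 30 of N = 97).
Normalized shortfalls: (29898−12500)/29898 = 0.5819 (×14); (29898−14000)/29898 = 0.5317 (×16).
Squared: 0.3386 (×14); 0.2827 (×16).
Sum = 9.264680; P₂ = 9.264680 / 97 = 0.096.

0.096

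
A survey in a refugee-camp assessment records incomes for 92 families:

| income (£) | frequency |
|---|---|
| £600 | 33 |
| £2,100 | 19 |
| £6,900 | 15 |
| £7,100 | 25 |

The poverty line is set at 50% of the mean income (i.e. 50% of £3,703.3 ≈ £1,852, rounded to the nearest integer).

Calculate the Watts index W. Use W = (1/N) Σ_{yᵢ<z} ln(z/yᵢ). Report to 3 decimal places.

Below the line: 33×£600 (q = 33 of N = 92).
Log gaps: ln(1852/600) = 1.1271 (×33).
W = 37.194028 / 92 = 0.404.

0.404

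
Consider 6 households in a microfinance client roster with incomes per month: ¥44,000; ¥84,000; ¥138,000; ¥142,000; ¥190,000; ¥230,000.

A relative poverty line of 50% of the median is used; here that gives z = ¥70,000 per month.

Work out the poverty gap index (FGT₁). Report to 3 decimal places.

0.062

Poor units: ¥44,000 (q = 1 of N = 6).
Normalized shortfalls: (70000−44000)/70000 = 0.3714.
Sum of shortfalls = 0.371429; P₁ averages over all N: 0.371429 / 6 = 0.062.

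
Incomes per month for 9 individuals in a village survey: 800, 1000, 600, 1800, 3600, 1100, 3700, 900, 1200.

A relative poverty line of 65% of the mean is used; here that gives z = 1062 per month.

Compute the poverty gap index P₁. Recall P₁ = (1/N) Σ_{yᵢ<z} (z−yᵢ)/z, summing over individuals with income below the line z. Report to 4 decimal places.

Incomes under z: 600, 800, 900, 1000 (q = 4 of N = 9).
Normalized shortfalls: (1062−600)/1062 = 0.4350; (1062−800)/1062 = 0.2467; (1062−900)/1062 = 0.1525; (1062−1000)/1062 = 0.0584.
Σ = 0.892655. Dividing by the full population N = 9 gives P₁ = 0.0992.

0.0992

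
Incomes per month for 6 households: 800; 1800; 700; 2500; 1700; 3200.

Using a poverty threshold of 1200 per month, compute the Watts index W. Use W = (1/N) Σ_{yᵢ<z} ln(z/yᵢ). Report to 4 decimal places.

Below the line: 700, 800 (q = 2 of N = 6).
Log gaps: ln(1200/700) = 0.5390; ln(1200/800) = 0.4055.
W = 0.944462 / 6 = 0.1574.

0.1574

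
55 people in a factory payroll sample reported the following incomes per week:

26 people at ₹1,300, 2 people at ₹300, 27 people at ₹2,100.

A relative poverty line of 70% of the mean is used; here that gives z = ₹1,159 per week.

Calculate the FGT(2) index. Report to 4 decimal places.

Below the line: 2×₹300 (q = 2 of N = 55).
Shortfall ratios: (1159−300)/1159 = 0.7412 (×2).
Squared: 0.5493 (×2).
Sum = 1.098625; P₂ = 1.098625 / 55 = 0.0200.

0.0200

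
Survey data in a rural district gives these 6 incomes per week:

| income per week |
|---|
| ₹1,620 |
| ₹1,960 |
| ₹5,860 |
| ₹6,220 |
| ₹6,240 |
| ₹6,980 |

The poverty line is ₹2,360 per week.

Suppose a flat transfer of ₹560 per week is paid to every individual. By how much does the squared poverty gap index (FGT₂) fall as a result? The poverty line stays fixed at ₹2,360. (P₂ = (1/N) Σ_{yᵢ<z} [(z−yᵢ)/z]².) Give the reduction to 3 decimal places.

Before: below the line — ₹1,620, ₹1,960; squared poverty gap index (FGT₂) = 0.02117.
After the ₹560 transfer: below the line — ₹2,180; squared poverty gap index (FGT₂) = 0.00097.
Reduction = 0.02117 − 0.00097 = 0.020.

0.020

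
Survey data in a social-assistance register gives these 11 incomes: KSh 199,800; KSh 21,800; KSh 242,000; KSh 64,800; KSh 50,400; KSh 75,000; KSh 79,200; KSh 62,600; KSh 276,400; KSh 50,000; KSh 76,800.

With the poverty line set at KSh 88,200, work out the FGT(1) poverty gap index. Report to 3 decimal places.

Incomes under z: KSh 21,800, KSh 50,000, KSh 50,400, KSh 62,600, KSh 64,800, KSh 75,000, KSh 76,800, KSh 79,200 (q = 8 of N = 11).
Normalized shortfalls: (88200−21800)/88200 = 0.7528; (88200−50000)/88200 = 0.4331; (88200−50400)/88200 = 0.4286; (88200−62600)/88200 = 0.2902; (88200−64800)/88200 = 0.2653; (88200−75000)/88200 = 0.1497; (88200−76800)/88200 = 0.1293; (88200−79200)/88200 = 0.1020.
Σ = 2.551020. Dividing by the full population N = 11 gives P₁ = 0.232.

0.232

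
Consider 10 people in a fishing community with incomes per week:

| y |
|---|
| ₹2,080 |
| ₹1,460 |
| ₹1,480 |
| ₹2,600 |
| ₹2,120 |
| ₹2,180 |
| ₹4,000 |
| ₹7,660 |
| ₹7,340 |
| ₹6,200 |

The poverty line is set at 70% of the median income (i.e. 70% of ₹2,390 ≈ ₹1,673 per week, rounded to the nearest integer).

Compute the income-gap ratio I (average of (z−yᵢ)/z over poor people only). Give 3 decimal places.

0.121

Incomes under z: ₹1,460, ₹1,480 (q = 2 of N = 10).
Shortfall ratios (z−y)/z: 0.1273, 0.1154; sum = 0.242678.
I averages over the q = 2 poor units only: 0.242678 / 2 = 0.121.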